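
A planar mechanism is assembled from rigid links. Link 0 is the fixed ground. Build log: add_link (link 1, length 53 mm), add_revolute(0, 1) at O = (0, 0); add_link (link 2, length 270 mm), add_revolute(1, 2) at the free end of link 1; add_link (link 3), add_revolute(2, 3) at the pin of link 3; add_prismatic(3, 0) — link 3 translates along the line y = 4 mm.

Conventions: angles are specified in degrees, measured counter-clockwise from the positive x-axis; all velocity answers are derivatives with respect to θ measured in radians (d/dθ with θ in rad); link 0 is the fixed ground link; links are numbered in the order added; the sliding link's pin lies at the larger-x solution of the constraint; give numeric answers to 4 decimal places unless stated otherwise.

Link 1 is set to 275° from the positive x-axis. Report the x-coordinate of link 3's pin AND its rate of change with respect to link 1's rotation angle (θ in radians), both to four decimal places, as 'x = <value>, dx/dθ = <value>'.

geometry: r = 53 mm, L = 270 mm, e = 4 mm
crank pin P = (r cos θ, r sin θ) = (4.619254, -52.798319)
h = r sin θ − e = -52.798319 − 4 = -56.798319
x = r cos θ + √(L² − h²) = 4.619254 + 263.958237 = 268.577492
dx/dθ = −r sin θ − h·r cos θ/√(L² − h²) (θ in radians; h = -56.798319) = 53.792286

x = 268.5775, dx/dθ = 53.7923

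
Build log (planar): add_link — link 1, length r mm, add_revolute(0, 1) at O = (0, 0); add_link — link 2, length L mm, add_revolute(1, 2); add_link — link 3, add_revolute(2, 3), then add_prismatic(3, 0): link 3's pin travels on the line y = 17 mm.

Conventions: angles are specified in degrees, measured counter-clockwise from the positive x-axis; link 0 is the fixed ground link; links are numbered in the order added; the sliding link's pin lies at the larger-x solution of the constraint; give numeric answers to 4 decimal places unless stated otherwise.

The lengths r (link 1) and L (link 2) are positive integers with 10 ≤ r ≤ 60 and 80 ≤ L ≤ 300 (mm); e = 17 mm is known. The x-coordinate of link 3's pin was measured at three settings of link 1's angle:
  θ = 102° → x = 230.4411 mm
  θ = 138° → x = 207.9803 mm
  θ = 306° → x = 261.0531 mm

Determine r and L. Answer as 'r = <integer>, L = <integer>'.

constraint per measurement: (x − r cos θ)² + (r sin θ − e)² = L²
subtracting the θ₁ and θ₂ equations cancels the r² and L² terms:
r = (x₁² − x₂²) / (2[(x₁cos θ₁ + e sin θ₁) − (x₂cos θ₂ + e sin θ₂)]) = 43.9999 → r = 44
L² = (x₁ − r cos θ₁)² + (r sin θ₁ − e)² = 58080.9948 → L = 241.0000 → L = 241
check at θ₃=306°: x = 261.0531 (printed 261.0531) ✓

r = 44, L = 241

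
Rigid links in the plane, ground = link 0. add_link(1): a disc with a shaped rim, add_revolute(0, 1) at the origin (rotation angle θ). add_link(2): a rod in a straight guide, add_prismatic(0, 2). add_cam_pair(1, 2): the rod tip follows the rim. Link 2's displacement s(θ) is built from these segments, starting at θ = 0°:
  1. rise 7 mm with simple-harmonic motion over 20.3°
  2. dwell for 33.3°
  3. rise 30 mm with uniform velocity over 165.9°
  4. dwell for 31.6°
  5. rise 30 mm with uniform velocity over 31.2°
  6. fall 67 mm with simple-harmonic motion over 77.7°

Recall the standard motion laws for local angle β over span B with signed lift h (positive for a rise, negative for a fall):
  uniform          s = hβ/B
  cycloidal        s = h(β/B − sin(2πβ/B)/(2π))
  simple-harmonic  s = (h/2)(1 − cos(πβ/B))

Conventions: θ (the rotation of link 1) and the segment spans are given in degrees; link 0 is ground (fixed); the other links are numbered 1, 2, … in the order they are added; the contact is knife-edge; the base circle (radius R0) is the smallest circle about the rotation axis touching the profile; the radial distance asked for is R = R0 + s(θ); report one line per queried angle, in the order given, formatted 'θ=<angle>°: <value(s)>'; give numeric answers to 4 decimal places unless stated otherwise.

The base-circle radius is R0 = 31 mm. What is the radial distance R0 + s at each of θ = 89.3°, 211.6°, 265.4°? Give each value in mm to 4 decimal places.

segment 1 (0° to 20.3°, simple-harmonic, h = 7) is passed completely: s = 0.0000 + (7) = 7.0000
segment 2 (20.3° to 53.6°, dwell): s unchanged at 7.0000
θ = 89.3° falls in segment 3 (53.6° to 219.5°, uniform, h = 30): β = 89.3 − 53.6 = 35.7°, B = 165.9°; Δs = 30·35.7/165.9 = 6.4557; s = 7.0000 + 6.4557 = 13.4557
θ = 211.6° falls in segment 3 (53.6° to 219.5°, uniform, h = 30): β = 211.6 − 53.6 = 158°, B = 165.9°; Δs = 30·158/165.9 = 28.5714; s = 7.0000 + 28.5714 = 35.5714
segment 3 (53.6° to 219.5°, uniform, h = 30) is passed completely: s = 7.0000 + (30) = 37.0000
segment 4 (219.5° to 251.1°, dwell): s unchanged at 37.0000
θ = 265.4° falls in segment 5 (251.1° to 282.3°, uniform, h = 30): β = 265.4 − 251.1 = 14.3°, B = 31.2°; Δs = 30·14.3/31.2 = 13.7500; s = 37.0000 + 13.7500 = 50.7500
θ=89.3°: R = R0 + s = 31 + 13.4557 = 44.4557
θ=211.6°: R = R0 + s = 31 + 35.5714 = 66.5714
θ=265.4°: R = R0 + s = 31 + 50.7500 = 81.7500

θ=89.3°: 44.4557
θ=211.6°: 66.5714
θ=265.4°: 81.7500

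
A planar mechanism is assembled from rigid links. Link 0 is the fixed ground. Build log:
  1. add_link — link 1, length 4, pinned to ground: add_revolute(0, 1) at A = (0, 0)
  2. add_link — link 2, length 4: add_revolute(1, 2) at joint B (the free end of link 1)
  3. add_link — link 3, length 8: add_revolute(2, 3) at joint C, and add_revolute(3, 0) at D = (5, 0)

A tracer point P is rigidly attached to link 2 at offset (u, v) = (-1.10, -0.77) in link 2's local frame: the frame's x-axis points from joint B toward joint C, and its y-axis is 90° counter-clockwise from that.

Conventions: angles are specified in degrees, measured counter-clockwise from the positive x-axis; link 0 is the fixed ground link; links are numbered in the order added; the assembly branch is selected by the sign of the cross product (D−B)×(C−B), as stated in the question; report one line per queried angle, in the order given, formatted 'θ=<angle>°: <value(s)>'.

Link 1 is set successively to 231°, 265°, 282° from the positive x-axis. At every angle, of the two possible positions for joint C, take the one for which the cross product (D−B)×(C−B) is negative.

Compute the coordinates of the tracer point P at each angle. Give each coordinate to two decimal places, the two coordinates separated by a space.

A=(0,0), D=(5.00,0)
θ=231°: B = A + 4.00·(cos231°, sin231°) = (-2.5173, -3.1086)
θ=231°: |BD| = 8.1347
θ=231°: circle(B,4.00) ∩ circle(D,8.00): a=1.1170, h=3.8409
θ=231°:   candidates: C₊=(-2.9528,0.8676) cross=31.244; C₋=(-0.0173,-6.2311) cross=-31.244
θ=231°:   branch - wants cross < 0 → take C=(-0.0173,-6.2311) (cross=-31.244)
θ=231°: ex = (C−B)/|BC| = (0.6250,-0.7806); ey = (0.7806,0.6250)
θ=231°: P = B + -1.10·ex + -0.77·ey = (-3.8059,-2.7311)
θ=265°: B = A + 4.00·(cos265°, sin265°) = (-0.3486, -3.9848)
θ=265°: |BD| = 6.6698
θ=265°: circle(B,4.00) ∩ circle(D,8.00): a=-0.2634, h=3.9913
θ=265°:   candidates: C₊=(-2.9444,-0.9414) cross=26.621; C₋=(1.8247,-7.3429) cross=-26.621
θ=265°:   branch - wants cross < 0 → take C=(1.8247,-7.3429) (cross=-26.621)
θ=265°: ex = (C−B)/|BC| = (0.5433,-0.8395); ey = (0.8395,0.5433)
θ=265°: P = B + -1.10·ex + -0.77·ey = (-1.5927,-3.4797)
θ=282°: B = A + 4.00·(cos282°, sin282°) = (0.8316, -3.9126)
θ=282°: |BD| = 5.7170
θ=282°: circle(B,4.00) ∩ circle(D,8.00): a=-1.3396, h=3.7690
θ=282°:   candidates: C₊=(-2.7245,-2.0813) cross=21.547; C₋=(2.4344,-7.5774) cross=-21.547
θ=282°:   branch - wants cross < 0 → take C=(2.4344,-7.5774) (cross=-21.547)
θ=282°: ex = (C−B)/|BC| = (0.4007,-0.9162); ey = (0.9162,0.4007)
θ=282°: P = B + -1.10·ex + -0.77·ey = (-0.3146,-3.2133)

θ=231°: -3.81 -2.73
θ=265°: -1.59 -3.48
θ=282°: -0.31 -3.21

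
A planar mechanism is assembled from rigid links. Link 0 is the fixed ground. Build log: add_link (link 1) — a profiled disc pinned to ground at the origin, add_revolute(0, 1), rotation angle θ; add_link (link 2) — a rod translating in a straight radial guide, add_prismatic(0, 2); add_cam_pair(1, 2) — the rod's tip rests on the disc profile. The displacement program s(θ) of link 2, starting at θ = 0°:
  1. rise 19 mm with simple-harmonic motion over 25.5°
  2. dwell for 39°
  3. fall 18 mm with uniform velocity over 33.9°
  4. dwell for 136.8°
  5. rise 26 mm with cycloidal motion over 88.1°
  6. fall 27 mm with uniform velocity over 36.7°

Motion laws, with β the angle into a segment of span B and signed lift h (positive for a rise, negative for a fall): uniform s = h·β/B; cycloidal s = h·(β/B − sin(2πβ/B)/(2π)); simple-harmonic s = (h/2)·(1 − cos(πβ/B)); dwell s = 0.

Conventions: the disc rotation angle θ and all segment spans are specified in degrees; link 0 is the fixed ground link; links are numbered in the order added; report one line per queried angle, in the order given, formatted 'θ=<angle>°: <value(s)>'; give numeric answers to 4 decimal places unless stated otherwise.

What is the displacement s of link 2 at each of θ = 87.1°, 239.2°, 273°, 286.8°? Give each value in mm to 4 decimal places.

seg 1 [0°–25.5°] simple-harmonic, h=19: full span → s += 19 → s = 19.0000
seg 2 [25.5°–64.5°] dwell: s stays 19.0000
seg 3 [64.5°–98.4°] uniform, h=-18: θ=87.1° here. β=22.6, B=33.9. -18·22.6/33.9 = -12.0000 → s = 7.0000
seg 3 [64.5°–98.4°] uniform, h=-18: full span → s += -18 → s = 1.0000
seg 4 [98.4°–235.2°] dwell: s stays 1.0000
seg 5 [235.2°–323.3°] cycloidal, h=26: θ=239.2° here. β=4, B=88.1. 26·(0.0454 − sin(2π·0.0454)/(2π)) = 0.0159 → s = 1.0159
seg 5 [235.2°–323.3°] cycloidal, h=26: θ=273° here. β=37.8, B=88.1. 26·(0.4291 − sin(2π·0.4291)/(2π)) = 9.3715 → s = 10.3715
seg 5 [235.2°–323.3°] cycloidal, h=26: θ=286.8° here. β=51.6, B=88.1. 26·(0.5857 − sin(2π·0.5857)/(2π)) = 17.3502 → s = 18.3502

θ=87.1°: 7.0000
θ=239.2°: 1.0159
θ=273°: 10.3715
θ=286.8°: 18.3502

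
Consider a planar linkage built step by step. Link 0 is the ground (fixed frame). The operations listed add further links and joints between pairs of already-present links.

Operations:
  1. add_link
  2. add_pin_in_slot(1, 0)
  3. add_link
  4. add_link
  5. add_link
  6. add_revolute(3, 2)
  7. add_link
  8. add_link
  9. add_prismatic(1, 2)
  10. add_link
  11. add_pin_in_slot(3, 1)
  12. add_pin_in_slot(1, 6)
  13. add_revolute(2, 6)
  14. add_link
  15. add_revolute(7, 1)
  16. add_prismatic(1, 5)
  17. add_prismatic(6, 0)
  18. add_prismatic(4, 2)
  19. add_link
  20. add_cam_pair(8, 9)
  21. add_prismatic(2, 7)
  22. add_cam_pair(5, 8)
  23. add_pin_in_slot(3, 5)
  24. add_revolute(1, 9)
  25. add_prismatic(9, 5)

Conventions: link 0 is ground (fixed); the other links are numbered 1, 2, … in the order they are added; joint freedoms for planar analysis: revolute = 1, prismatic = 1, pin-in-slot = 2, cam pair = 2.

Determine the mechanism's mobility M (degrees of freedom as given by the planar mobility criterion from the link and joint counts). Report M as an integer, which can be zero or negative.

link 0 = ground. State L|J1|J2 = 1|0|0
+link1  2|0|0
PS(1,0) f=2→J2  2|0|1
+link2  3|0|1
+link3  4|0|1
+link4  5|0|1
R(3,2) f=1→J1  5|1|1
+link5  6|1|1
+link6  7|1|1
P(1,2) f=1→J1  7|2|1
+link7  8|2|1
PS(3,1) f=2→J2  8|2|2
PS(1,6) f=2→J2  8|2|3
R(2,6) f=1→J1  8|3|3
+link8  9|3|3
R(7,1) f=1→J1  9|4|3
P(1,5) f=1→J1  9|5|3
P(6,0) f=1→J1  9|6|3
P(4,2) f=1→J1  9|7|3
+link9  10|7|3
C(8,9) f=2→J2  10|7|4
P(2,7) f=1→J1  10|8|4
C(5,8) f=2→J2  10|8|5
PS(3,5) f=2→J2  10|8|6
R(1,9) f=1→J1  10|9|6
P(9,5) f=1→J1  10|10|6
M = 3(10−1)−2·10−6 = 27−20−6 = 1

M = 1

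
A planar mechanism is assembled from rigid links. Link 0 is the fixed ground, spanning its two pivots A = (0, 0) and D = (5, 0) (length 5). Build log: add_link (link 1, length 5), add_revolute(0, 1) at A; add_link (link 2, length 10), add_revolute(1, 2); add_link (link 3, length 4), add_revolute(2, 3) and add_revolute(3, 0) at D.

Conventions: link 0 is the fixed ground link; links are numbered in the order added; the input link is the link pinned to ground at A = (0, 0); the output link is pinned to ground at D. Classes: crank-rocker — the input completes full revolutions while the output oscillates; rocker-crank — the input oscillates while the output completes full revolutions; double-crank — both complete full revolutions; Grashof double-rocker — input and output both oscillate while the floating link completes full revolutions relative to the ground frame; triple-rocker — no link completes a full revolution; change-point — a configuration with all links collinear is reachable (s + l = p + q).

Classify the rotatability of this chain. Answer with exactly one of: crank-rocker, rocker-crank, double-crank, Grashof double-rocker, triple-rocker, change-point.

lengths: ground=5, input=5, coupler=10, output=4
sorted: s=4 (shortest), l=10 (longest), p+q=10
s + l = 14 vs p + q = 10
s + l > p + q → non-Grashof → no link fully rotates → triple-rocker

triple-rocker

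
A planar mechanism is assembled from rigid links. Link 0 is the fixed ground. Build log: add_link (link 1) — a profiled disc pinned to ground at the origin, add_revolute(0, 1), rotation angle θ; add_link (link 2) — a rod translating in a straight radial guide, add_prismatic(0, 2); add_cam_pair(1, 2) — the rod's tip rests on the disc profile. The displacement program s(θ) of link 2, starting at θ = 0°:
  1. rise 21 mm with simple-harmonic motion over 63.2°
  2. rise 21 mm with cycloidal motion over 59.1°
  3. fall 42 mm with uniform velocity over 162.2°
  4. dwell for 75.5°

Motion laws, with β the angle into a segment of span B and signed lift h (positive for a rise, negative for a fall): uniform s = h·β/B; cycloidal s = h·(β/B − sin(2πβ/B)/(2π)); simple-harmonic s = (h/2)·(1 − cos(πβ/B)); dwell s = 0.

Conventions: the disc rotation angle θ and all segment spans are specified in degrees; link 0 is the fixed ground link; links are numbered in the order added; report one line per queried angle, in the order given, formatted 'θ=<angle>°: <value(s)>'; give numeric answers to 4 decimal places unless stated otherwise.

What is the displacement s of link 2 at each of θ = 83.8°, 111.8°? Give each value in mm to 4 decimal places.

seg 1 [0°–63.2°] simple-harmonic, h=21: full span → s += 21 → s = 21.0000
seg 2 [63.2°–122.3°] cycloidal, h=21: θ=83.8° here. β=20.6, B=59.1. 21·(0.3486 − sin(2π·0.3486)/(2π)) = 4.5982 → s = 25.5982
seg 2 [63.2°–122.3°] cycloidal, h=21: θ=111.8° here. β=48.6, B=59.1. 21·(0.8223 − sin(2π·0.8223)/(2π)) = 20.2720 → s = 41.2720

θ=83.8°: 25.5982
θ=111.8°: 41.2720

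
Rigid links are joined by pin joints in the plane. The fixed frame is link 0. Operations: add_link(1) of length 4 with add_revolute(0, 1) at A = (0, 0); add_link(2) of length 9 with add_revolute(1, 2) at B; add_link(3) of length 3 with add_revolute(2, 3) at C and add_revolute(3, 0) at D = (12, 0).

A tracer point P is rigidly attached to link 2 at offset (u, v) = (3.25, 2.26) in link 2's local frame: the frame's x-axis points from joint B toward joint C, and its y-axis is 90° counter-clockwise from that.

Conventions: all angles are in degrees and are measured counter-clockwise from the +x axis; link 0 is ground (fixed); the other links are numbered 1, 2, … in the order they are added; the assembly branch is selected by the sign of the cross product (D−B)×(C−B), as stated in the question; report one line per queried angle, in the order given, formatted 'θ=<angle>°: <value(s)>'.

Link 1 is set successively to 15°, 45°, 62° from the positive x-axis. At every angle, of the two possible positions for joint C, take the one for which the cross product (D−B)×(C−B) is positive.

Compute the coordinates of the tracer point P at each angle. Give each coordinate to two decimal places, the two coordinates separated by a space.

A=(0,0), D=(12.00,0)
θ=15°: B = A + 4.00·(cos15°, sin15°) = (3.8637, 1.0353)
θ=15°: |BD| = 8.2019
θ=15°: circle(B,9.00) ∩ circle(D,3.00): a=8.4902, h=2.9861
θ=15°:   candidates: C₊=(12.6629,2.9258) cross=24.492; C₋=(11.9091,-2.9986) cross=-24.492
θ=15°:   branch + wants cross > 0 → take C=(12.6629,2.9258) (cross=24.492)
θ=15°: ex = (C−B)/|BC| = (0.9777,0.2101); ey = (-0.2101,0.9777)
θ=15°: P = B + 3.25·ex + 2.26·ey = (6.5664,3.9276)
θ=45°: B = A + 4.00·(cos45°, sin45°) = (2.8284, 2.8284)
θ=45°: |BD| = 9.5978
θ=45°: circle(B,9.00) ∩ circle(D,3.00): a=8.5498, h=2.8110
θ=45°:   candidates: C₊=(11.8269,2.9950) cross=26.979; C₋=(10.1701,-2.3773) cross=-26.979
θ=45°:   branch + wants cross > 0 → take C=(11.8269,2.9950) (cross=26.979)
θ=45°: ex = (C−B)/|BC| = (0.9998,0.0185); ey = (-0.0185,0.9998)
θ=45°: P = B + 3.25·ex + 2.26·ey = (6.0360,5.1482)
θ=62°: B = A + 4.00·(cos62°, sin62°) = (1.8779, 3.5318)
θ=62°: |BD| = 10.7206
θ=62°: circle(B,9.00) ∩ circle(D,3.00): a=8.7183, h=2.2340
θ=62°:   candidates: C₊=(10.8455,2.7690) cross=23.950; C₋=(9.3735,-1.4497) cross=-23.950
θ=62°:   branch + wants cross > 0 → take C=(10.8455,2.7690) (cross=23.950)
θ=62°: ex = (C−B)/|BC| = (0.9964,-0.0848); ey = (0.0848,0.9964)
θ=62°: P = B + 3.25·ex + 2.26·ey = (5.3077,5.5082)

θ=15°: 6.57 3.93
θ=45°: 6.04 5.15
θ=62°: 5.31 5.51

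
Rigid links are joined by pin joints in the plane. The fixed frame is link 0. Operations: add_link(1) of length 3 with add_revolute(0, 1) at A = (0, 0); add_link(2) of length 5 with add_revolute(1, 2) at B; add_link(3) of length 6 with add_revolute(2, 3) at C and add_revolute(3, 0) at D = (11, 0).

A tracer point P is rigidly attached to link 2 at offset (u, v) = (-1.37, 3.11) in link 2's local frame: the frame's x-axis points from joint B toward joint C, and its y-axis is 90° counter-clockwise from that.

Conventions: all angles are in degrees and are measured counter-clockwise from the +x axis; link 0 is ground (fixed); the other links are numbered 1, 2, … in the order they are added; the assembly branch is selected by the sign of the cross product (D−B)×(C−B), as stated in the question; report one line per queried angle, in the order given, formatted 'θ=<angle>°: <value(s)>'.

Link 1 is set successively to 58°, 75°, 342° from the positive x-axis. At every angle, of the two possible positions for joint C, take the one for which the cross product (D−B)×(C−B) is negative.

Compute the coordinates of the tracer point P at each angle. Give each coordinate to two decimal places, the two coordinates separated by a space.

A=(0,0), D=(11.00,0)
θ=58°: B = A + 3.00·(cos58°, sin58°) = (1.5898, 2.5441)
θ=58°: |BD| = 9.7481
θ=58°: circle(B,5.00) ∩ circle(D,6.00): a=4.3098, h=2.5348
θ=58°:   candidates: C₊=(6.4118,3.8663) cross=24.710; C₋=(5.0887,-1.0276) cross=-24.710
θ=58°:   branch - wants cross < 0 → take C=(5.0887,-1.0276) (cross=-24.710)
θ=58°: ex = (C−B)/|BC| = (0.6998,-0.7144); ey = (0.7144,0.6998)
θ=58°: P = B + -1.37·ex + 3.11·ey = (2.8527,5.6991)
θ=75°: B = A + 3.00·(cos75°, sin75°) = (0.7765, 2.8978)
θ=75°: |BD| = 10.6263
θ=75°: circle(B,5.00) ∩ circle(D,6.00): a=4.7956, h=1.4151
θ=75°:   candidates: C₊=(5.7762,2.9515) cross=15.038; C₋=(5.0044,0.2285) cross=-15.038
θ=75°:   branch - wants cross < 0 → take C=(5.0044,0.2285) (cross=-15.038)
θ=75°: ex = (C−B)/|BC| = (0.8456,-0.5338); ey = (0.5338,0.8456)
θ=75°: P = B + -1.37·ex + 3.11·ey = (1.2783,6.2589)
θ=342°: B = A + 3.00·(cos342°, sin342°) = (2.8532, -0.9271)
θ=342°: |BD| = 8.1994
θ=342°: circle(B,5.00) ∩ circle(D,6.00): a=3.4289, h=3.6390
θ=342°:   candidates: C₊=(5.8487,3.0763) cross=29.838; C₋=(6.6715,-4.1551) cross=-29.838
θ=342°:   branch - wants cross < 0 → take C=(6.6715,-4.1551) (cross=-29.838)
θ=342°: ex = (C−B)/|BC| = (0.7637,-0.6456); ey = (0.6456,0.7637)
θ=342°: P = B + -1.37·ex + 3.11·ey = (3.8148,2.3325)

θ=58°: 2.85 5.70
θ=75°: 1.28 6.26
θ=342°: 3.81 2.33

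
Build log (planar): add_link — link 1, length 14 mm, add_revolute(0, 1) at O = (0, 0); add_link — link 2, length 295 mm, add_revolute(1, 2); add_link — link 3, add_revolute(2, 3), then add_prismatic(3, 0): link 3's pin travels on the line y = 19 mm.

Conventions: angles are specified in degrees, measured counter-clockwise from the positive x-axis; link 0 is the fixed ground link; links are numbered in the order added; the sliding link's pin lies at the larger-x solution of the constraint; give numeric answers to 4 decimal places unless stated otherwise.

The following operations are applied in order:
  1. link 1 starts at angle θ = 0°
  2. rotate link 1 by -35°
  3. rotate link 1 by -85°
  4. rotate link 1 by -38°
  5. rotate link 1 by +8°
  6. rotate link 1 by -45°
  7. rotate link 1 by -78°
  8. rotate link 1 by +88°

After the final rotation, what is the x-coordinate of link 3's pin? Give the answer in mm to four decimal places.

geometry: r = 14 mm, L = 295 mm, e = 19 mm; θ starts at 0°
rotate link 1 by -35°: θ ← 0° -35° = -35°
rotate link 1 by -85°: θ ← -35° -85° = -120°
rotate link 1 by -38°: θ ← -120° -38° = -158°
rotate link 1 by +8°: θ ← -158° +8° = -150°
rotate link 1 by -45°: θ ← -150° -45° = -195°
rotate link 1 by -78°: θ ← -195° -78° = -273°
rotate link 1 by +88°: θ ← -273° +88° = -185°
crank pin P = (r cos θ, r sin θ) = (-13.946726, 1.220180)
h = r sin θ − e = 1.220180 − 19 = -17.779820
x = r cos θ + √(L² − h²) = -13.946726 + 294.463713 = 280.516987

280.5170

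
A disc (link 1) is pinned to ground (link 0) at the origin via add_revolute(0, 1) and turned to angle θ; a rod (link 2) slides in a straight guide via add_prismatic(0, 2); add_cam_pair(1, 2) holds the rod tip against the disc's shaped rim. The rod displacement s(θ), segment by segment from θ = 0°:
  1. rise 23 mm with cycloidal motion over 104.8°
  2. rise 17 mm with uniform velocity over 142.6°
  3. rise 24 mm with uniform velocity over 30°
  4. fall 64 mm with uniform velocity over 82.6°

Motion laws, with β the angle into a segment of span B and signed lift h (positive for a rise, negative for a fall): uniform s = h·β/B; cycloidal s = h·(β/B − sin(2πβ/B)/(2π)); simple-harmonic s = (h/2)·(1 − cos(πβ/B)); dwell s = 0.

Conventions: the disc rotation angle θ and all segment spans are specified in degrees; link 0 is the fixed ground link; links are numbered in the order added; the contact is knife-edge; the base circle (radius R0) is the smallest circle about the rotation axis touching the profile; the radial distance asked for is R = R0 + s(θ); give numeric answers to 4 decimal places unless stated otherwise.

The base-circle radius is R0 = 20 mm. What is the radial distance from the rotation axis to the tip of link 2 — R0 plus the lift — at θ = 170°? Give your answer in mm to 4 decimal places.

segment 1 (0° to 104.8°, cycloidal, h = 23) is passed completely: s = 0.0000 + (23) = 23.0000
θ = 170° falls in segment 2 (104.8° to 247.4°, uniform, h = 17): β = 170 − 104.8 = 65.2°, B = 142.6°; Δs = 17·65.2/142.6 = 7.7728; s = 23.0000 + 7.7728 = 30.7728
R = R0 + s = 20 + 30.7728 = 50.7728

50.7728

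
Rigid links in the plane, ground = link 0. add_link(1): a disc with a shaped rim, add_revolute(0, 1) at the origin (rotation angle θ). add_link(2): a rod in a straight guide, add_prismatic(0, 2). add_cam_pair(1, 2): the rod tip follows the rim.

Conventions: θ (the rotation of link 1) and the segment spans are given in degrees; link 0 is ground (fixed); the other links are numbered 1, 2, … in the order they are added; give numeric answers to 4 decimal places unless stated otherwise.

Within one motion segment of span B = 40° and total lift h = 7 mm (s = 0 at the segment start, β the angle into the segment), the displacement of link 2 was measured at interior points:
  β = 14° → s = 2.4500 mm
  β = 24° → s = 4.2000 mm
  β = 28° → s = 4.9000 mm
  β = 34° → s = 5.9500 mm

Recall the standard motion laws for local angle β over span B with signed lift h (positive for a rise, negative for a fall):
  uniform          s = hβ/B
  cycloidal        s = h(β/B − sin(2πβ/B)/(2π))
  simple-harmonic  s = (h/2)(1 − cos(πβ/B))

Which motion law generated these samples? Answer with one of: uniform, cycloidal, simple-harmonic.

candidates at β/B = r: uniform s = h·r (linear in β); cycloidal s = h·(r − sin(2πr)/(2π)); simple-harmonic s = (h/2)(1 − cos(πr))
β=14°: printed 2.4500 | uniform 2.4500, cycloidal 1.5487, simple-harmonic 1.9110
β=24°: printed 4.2000 | uniform 4.2000, cycloidal 4.8548, simple-harmonic 4.5816
β=28°: printed 4.9000 | uniform 4.9000, cycloidal 5.9596, simple-harmonic 5.5572
β=34°: printed 5.9500 | uniform 5.9500, cycloidal 6.8513, simple-harmonic 6.6185
only one law matches every sample → uniform

uniform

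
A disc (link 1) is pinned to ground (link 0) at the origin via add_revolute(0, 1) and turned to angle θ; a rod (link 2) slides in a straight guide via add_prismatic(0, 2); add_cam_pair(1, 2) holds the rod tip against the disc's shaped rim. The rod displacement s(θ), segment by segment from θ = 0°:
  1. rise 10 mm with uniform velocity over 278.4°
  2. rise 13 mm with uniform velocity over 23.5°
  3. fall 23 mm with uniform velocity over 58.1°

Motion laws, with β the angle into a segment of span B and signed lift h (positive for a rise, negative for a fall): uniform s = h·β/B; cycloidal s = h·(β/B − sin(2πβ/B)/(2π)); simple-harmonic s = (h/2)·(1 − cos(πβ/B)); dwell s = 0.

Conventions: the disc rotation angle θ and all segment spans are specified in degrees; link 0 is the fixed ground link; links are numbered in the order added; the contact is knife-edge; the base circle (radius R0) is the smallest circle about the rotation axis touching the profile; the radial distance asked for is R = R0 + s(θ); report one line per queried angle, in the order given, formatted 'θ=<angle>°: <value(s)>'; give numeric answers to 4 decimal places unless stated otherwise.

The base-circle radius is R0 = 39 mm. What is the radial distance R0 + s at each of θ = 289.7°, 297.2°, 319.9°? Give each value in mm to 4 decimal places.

segment 1 (0° to 278.4°, uniform, h = 10) is passed completely: s = 0.0000 + (10) = 10.0000
θ = 289.7° falls in segment 2 (278.4° to 301.9°, uniform, h = 13): β = 289.7 − 278.4 = 11.3°, B = 23.5°; Δs = 13·11.3/23.5 = 6.2511; s = 10.0000 + 6.2511 = 16.2511
θ = 297.2° falls in segment 2 (278.4° to 301.9°, uniform, h = 13): β = 297.2 − 278.4 = 18.8°, B = 23.5°; Δs = 13·18.8/23.5 = 10.4000; s = 10.0000 + 10.4000 = 20.4000
segment 2 (278.4° to 301.9°, uniform, h = 13) is passed completely: s = 10.0000 + (13) = 23.0000
θ = 319.9° falls in segment 3 (301.9° to 360°, uniform, h = -23): β = 319.9 − 301.9 = 18°, B = 58.1°; Δs = -23·18/58.1 = -7.1256; s = 23.0000 − 7.1256 = 15.8744
θ=289.7°: R = R0 + s = 39 + 16.2511 = 55.2511
θ=297.2°: R = R0 + s = 39 + 20.4000 = 59.4000
θ=319.9°: R = R0 + s = 39 + 15.8744 = 54.8744

θ=289.7°: 55.2511
θ=297.2°: 59.4000
θ=319.9°: 54.8744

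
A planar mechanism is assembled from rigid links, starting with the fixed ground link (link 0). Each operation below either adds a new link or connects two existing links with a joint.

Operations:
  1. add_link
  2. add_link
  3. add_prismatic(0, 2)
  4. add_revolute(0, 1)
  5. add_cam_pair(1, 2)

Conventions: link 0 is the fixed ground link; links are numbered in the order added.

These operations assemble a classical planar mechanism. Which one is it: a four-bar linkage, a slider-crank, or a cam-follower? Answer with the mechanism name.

links: 3 (incl. ground); joints: 1 revolute, 1 prismatic, 1 higher (cam) pair, forming one closed loop
3 links, revolute + prismatic + higher pair in one loop → cam-follower

cam-follower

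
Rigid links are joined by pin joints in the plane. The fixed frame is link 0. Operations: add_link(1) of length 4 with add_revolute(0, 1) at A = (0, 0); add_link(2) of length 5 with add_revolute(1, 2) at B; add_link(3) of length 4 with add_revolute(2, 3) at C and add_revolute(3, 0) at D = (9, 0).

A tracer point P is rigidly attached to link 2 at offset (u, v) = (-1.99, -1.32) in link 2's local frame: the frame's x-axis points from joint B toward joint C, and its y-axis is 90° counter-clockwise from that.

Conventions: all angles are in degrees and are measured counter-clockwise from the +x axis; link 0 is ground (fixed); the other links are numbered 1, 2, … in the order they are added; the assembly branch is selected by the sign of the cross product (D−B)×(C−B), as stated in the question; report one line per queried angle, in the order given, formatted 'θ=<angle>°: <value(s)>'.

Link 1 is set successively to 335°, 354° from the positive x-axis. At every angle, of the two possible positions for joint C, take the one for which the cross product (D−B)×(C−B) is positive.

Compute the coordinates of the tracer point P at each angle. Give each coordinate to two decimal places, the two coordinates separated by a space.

A=(0,0), D=(9.00,0)
θ=335°: B = A + 4.00·(cos335°, sin335°) = (3.6252, -1.6905)
θ=335°: |BD| = 5.6343
θ=335°: circle(B,5.00) ∩ circle(D,4.00): a=3.6158, h=3.4534
θ=335°:   candidates: C₊=(6.0384,2.6886) cross=19.457; C₋=(8.1106,-3.8999) cross=-19.457
θ=335°:   branch + wants cross > 0 → take C=(6.0384,2.6886) (cross=19.457)
θ=335°: ex = (C−B)/|BC| = (0.4826,0.8758); ey = (-0.8758,0.4826)
θ=335°: P = B + -1.99·ex + -1.32·ey = (3.8209,-4.0704)
θ=354°: B = A + 4.00·(cos354°, sin354°) = (3.9781, -0.4181)
θ=354°: |BD| = 5.0393
θ=354°: circle(B,5.00) ∩ circle(D,4.00): a=3.4126, h=3.6543
θ=354°:   candidates: C₊=(7.0757,3.5067) cross=18.415; C₋=(7.6821,-3.7767) cross=-18.415
θ=354°:   branch + wants cross > 0 → take C=(7.0757,3.5067) (cross=18.415)
θ=354°: ex = (C−B)/|BC| = (0.6195,0.7850); ey = (-0.7850,0.6195)
θ=354°: P = B + -1.99·ex + -1.32·ey = (3.7814,-2.7980)

θ=335°: 3.82 -4.07
θ=354°: 3.78 -2.80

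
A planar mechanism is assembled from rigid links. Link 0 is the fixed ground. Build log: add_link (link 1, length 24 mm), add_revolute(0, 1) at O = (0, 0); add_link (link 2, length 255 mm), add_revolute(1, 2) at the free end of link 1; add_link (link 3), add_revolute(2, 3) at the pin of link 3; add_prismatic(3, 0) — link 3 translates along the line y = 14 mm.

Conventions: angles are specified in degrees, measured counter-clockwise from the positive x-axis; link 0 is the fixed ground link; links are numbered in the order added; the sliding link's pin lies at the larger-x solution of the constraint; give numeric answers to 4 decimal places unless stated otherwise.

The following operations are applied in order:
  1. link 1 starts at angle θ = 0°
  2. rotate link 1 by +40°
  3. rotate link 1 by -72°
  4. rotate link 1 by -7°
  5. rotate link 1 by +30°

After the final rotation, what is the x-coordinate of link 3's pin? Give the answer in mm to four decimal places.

geometry: r = 24 mm, L = 255 mm, e = 14 mm; θ starts at 0°
rotate link 1 by +40°: θ ← 0° +40° = 40°
rotate link 1 by -72°: θ ← 40° -72° = -32°
rotate link 1 by -7°: θ ← -32° -7° = -39°
rotate link 1 by +30°: θ ← -39° +30° = -9°
crank pin P = (r cos θ, r sin θ) = (23.704520, -3.754427)
h = r sin θ − e = -3.754427 − 14 = -17.754427
x = r cos θ + √(L² − h²) = 23.704520 + 254.381171 = 278.085691

278.0857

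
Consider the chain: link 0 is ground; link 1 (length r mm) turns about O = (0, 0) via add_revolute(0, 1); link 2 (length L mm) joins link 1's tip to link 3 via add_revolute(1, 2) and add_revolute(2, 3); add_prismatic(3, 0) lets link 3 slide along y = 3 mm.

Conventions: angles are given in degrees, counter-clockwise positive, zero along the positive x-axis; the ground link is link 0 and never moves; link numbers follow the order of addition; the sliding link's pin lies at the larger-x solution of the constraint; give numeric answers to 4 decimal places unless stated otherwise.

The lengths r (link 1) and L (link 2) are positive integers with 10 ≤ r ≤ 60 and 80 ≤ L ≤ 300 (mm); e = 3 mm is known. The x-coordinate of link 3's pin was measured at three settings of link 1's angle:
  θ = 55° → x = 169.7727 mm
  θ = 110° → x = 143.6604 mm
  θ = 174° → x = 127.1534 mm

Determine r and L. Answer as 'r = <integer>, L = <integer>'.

constraint per measurement: (x − r cos θ)² + (r sin θ − e)² = L²
subtracting the θ₁ and θ₂ equations cancels the r² and L² terms:
r = (x₁² − x₂²) / (2[(x₁cos θ₁ + e sin θ₁) − (x₂cos θ₂ + e sin θ₂)]) = 28.0001 → r = 28
L² = (x₁ − r cos θ₁)² + (r sin θ₁ − e)² = 24025.0054 → L = 155.0000 → L = 155
check at θ₃=174°: x = 127.1534 (printed 127.1534) ✓

r = 28, L = 155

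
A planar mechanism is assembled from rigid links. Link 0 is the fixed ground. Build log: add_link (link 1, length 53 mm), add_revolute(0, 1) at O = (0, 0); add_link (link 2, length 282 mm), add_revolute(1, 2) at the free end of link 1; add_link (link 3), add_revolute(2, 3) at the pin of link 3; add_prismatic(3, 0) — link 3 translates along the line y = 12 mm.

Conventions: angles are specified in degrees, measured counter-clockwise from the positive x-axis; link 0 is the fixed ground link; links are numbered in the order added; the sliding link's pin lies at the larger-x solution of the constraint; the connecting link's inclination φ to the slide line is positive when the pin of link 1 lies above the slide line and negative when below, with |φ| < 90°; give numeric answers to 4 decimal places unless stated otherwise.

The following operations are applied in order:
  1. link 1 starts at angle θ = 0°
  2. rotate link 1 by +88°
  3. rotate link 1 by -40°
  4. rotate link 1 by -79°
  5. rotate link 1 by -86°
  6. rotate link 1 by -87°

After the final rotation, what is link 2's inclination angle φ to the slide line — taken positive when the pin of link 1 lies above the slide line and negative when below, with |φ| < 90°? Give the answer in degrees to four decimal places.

geometry: r = 53 mm, L = 282 mm, e = 12 mm; θ starts at 0°
rotate link 1 by +88°: θ ← 0° +88° = 88°
rotate link 1 by -40°: θ ← 88° -40° = 48°
rotate link 1 by -79°: θ ← 48° -79° = -31°
rotate link 1 by -86°: θ ← -31° -86° = -117°
rotate link 1 by -87°: θ ← -117° -87° = -204°
h = r sin θ − e = 21.557042 − 12 = 9.557042
sin φ = h / L = 9.557042 / 282 = 0.03389022
φ = arcsin(0.03389022) = 1.942138°

1.9421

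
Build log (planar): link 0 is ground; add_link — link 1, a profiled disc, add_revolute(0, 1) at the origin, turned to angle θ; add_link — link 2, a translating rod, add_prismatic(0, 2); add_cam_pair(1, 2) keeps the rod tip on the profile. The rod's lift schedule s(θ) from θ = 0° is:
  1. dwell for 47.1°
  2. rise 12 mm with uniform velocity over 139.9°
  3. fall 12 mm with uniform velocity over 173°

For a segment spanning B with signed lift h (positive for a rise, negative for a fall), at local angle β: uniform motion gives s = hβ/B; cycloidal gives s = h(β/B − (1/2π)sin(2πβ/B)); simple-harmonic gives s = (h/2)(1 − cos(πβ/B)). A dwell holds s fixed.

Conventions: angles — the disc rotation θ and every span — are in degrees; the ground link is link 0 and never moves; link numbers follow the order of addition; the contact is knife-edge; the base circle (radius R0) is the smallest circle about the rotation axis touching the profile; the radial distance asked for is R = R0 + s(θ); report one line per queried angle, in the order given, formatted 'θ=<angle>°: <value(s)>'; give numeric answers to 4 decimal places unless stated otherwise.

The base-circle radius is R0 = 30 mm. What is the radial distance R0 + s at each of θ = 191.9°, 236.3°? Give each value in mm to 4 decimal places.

seg 1 [0°–47.1°] dwell: s stays 0.0000
seg 2 [47.1°–187°] uniform, h=12: full span → s += 12 → s = 12.0000
seg 3 [187°–360°] uniform, h=-12: θ=191.9° here. β=4.9, B=173. -12·4.9/173 = -0.3399 → s = 11.6601
seg 3 [187°–360°] uniform, h=-12: θ=236.3° here. β=49.3, B=173. -12·49.3/173 = -3.4197 → s = 8.5803
θ=191.9°: R = R0 + s = 30 + 11.6601 = 41.6601
θ=236.3°: R = R0 + s = 30 + 8.5803 = 38.5803

θ=191.9°: 41.6601
θ=236.3°: 38.5803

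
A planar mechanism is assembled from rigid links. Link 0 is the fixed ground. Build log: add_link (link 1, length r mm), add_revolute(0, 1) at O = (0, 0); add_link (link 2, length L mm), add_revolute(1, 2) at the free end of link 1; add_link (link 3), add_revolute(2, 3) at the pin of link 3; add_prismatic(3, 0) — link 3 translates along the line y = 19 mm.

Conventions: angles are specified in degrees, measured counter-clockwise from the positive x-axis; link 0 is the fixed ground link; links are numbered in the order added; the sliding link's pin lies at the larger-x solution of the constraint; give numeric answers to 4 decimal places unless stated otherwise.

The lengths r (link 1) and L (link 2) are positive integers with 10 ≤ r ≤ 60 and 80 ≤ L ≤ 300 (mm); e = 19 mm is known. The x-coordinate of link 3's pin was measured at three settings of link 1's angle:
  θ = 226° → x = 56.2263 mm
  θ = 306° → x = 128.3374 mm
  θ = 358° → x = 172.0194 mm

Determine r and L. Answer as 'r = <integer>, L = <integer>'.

constraint per measurement: (x − r cos θ)² + (r sin θ − e)² = L²
subtracting the θ₁ and θ₂ equations cancels the r² and L² terms:
r = (x₁² − x₂²) / (2[(x₁cos θ₁ + e sin θ₁) − (x₂cos θ₂ + e sin θ₂)]) = 58.9999 → r = 59
L² = (x₁ − r cos θ₁)² + (r sin θ₁ − e)² = 13225.0089 → L = 115.0000 → L = 115
check at θ₃=358°: x = 172.0194 (printed 172.0194) ✓

r = 59, L = 115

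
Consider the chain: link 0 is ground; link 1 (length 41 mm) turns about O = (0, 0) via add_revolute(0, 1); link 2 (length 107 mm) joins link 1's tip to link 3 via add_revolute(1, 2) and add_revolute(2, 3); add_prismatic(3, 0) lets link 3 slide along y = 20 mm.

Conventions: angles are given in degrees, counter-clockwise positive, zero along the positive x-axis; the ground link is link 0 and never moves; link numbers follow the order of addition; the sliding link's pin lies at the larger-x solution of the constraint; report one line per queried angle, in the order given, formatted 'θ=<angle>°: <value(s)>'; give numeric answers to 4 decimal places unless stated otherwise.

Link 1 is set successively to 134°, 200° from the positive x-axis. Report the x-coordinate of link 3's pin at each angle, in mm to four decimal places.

geometry: r = 41 mm, L = 107 mm, e = 20 mm
θ=134°: crank pin P = (r cos θ, r sin θ) = (-28.480993, 29.492932)
θ=134°: h = r sin θ − e = 29.492932 − 20 = 9.492932
θ=134°: x = r cos θ + √(L² − h²) = -28.480993 + 106.578066 = 78.097073
θ=200°: crank pin P = (r cos θ, r sin θ) = (-38.527397, -14.022826)
θ=200°: h = r sin θ − e = -14.022826 − 20 = -34.022826
θ=200°: x = r cos θ + √(L² − h²) = -38.527397 + 101.446771 = 62.919373

θ=134°: 78.0971
θ=200°: 62.9194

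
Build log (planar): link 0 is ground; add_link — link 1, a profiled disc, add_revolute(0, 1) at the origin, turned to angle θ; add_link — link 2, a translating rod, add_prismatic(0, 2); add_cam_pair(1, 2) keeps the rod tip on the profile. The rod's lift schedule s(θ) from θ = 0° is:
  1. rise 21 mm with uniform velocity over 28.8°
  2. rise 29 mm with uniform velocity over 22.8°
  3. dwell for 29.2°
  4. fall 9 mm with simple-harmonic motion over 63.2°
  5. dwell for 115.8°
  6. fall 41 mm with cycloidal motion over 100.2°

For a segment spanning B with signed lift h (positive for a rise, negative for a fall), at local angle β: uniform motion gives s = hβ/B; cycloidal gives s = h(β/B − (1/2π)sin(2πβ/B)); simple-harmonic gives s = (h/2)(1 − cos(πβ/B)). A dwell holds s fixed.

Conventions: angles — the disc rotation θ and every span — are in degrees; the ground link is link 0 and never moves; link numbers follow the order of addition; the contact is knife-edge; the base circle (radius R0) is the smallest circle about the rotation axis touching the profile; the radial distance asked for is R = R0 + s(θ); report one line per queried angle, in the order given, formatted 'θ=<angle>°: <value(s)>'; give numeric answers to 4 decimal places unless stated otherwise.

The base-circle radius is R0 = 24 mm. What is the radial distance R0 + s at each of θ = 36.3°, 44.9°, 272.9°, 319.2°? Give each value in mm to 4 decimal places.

seg 1 [0°–28.8°] uniform, h=21: full span → s += 21 → s = 21.0000
seg 2 [28.8°–51.6°] uniform, h=29: θ=36.3° here. β=7.5, B=22.8. 29·7.5/22.8 = 9.5395 → s = 30.5395
seg 2 [28.8°–51.6°] uniform, h=29: θ=44.9° here. β=16.1, B=22.8. 29·16.1/22.8 = 20.4781 → s = 41.4781
seg 2 [28.8°–51.6°] uniform, h=29: full span → s += 29 → s = 50.0000
seg 3 [51.6°–80.8°] dwell: s stays 50.0000
seg 4 [80.8°–144°] simple-harmonic, h=-9: full span → s += -9 → s = 41.0000
seg 5 [144°–259.8°] dwell: s stays 41.0000
seg 6 [259.8°–360°] cycloidal, h=-41: θ=272.9° here. β=13.1, B=100.2. -41·(0.1307 − sin(2π·0.1307)/(2π)) = -0.5828 → s = 40.4172
seg 6 [259.8°–360°] cycloidal, h=-41: θ=319.2° here. β=59.4, B=100.2. -41·(0.5928 − sin(2π·0.5928)/(2π)) = -27.8987 → s = 13.1013
θ=36.3°: R = R0 + s = 24 + 30.5395 = 54.5395
θ=44.9°: R = R0 + s = 24 + 41.4781 = 65.4781
θ=272.9°: R = R0 + s = 24 + 40.4172 = 64.4172
θ=319.2°: R = R0 + s = 24 + 13.1013 = 37.1013

θ=36.3°: 54.5395
θ=44.9°: 65.4781
θ=272.9°: 64.4172
θ=319.2°: 37.1013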